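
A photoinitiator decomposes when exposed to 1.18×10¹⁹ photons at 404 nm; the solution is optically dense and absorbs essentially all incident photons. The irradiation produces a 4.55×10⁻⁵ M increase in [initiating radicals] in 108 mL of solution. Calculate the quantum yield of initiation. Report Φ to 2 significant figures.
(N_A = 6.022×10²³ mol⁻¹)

Product: (4.55×10⁻⁵ M)(0.108 L) = 4.914×10⁻⁶ mol.
Moles of photons: 1.18×10¹⁹ / 6.022×10²³ = 1.959×10⁻⁵ mol.
Φ = 4.914×10⁻⁶ mol / 1.959×10⁻⁵ mol photons = 0.25.

Φ = 0.25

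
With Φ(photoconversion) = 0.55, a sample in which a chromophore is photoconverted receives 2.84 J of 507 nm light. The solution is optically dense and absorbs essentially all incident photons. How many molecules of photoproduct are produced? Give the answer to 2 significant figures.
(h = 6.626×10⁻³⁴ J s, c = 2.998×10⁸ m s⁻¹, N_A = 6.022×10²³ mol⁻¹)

Photon energy at 507 nm: hc/λ = (6.626×10⁻³⁴)(2.998×10⁸)/(507×10⁻⁹) = 3.918×10⁻¹⁹ J.
Photons incident: 2.84 / 3.918×10⁻¹⁹ = 7.249×10¹⁸, i.e. 7.249×10¹⁸/6.022×10²³ = 1.204×10⁻⁵ mol.
Product: Φ × n_abs = 0.55 × 1.204×10⁻⁵ = 6.622×10⁻⁶ mol.
As a count: 6.622×10⁻⁶ × 6.022×10²³ = 4.0×10¹⁸.

4.0×10¹⁸ molecules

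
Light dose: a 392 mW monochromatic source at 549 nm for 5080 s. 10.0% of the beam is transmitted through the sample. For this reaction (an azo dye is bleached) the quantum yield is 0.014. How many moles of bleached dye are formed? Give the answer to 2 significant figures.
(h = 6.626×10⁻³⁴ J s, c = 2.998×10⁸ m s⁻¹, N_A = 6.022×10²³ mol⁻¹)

Photon energy at 549 nm: hc/λ = (6.626×10⁻³⁴)(2.998×10⁸)/(549×10⁻⁹) = 3.618×10⁻¹⁹ J.
Energy delivered: (392 mW)(5080 s) = 1991 J.
Photons incident: 1991 / 3.618×10⁻¹⁹ = 5.503×10²¹, i.e. 5.503×10²¹/6.022×10²³ = 0.009138 mol.
Fraction absorbed: 1 − 10.0/100 = 0.9000.
Photons absorbed: 0.9000 × 0.009138 = 0.008224 mol.
Product: Φ × n_abs = 0.014 × 0.008224 = 1.151×10⁻⁴ mol.

1.2×10⁻⁴ mol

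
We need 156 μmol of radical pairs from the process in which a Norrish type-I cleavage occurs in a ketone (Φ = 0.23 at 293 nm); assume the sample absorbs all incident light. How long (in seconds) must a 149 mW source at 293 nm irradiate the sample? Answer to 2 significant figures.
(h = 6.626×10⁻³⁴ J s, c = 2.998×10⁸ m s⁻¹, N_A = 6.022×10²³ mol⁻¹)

t ≈ 1900 s

Product: 156 μmol = 1.56×10⁻⁴ mol.
Photons that must be absorbed: 1.56×10⁻⁴ / 0.23 = 6.783×10⁻⁴ mol.
Photon energy: hc/λ = 6.780×10⁻¹⁹ J; per mole, 4.083×10⁵ J mol⁻¹.
Energy required: 6.783×10⁻⁴ × 4.083×10⁵ = 276.9 J.
Time: 276.9 J / 0.149 W = 1900 s.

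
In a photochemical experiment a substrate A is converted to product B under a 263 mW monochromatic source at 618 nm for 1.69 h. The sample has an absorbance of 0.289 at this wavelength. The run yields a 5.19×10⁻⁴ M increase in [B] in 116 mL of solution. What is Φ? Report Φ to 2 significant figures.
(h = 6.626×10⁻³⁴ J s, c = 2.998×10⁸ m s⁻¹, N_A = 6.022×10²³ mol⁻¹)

Φ = 0.015

Product: (5.19×10⁻⁴ M)(0.116 L) = 6.020×10⁻⁵ mol.
Photon energy at 618 nm: hc/λ = (6.626×10⁻³⁴)(2.998×10⁸)/(618×10⁻⁹) = 3.214×10⁻¹⁹ J.
Energy delivered: (263 mW)(6084 s) = 1600 J.
Photons incident: 1600 / 3.214×10⁻¹⁹ = 4.978×10²¹, i.e. 4.978×10²¹/6.022×10²³ = 0.008266 mol.
Fraction absorbed: 1 − 10^(−0.289) = 0.4860.
Photons absorbed: 0.4860 × 0.008266 = 0.004017 mol.
Φ = 6.020×10⁻⁵ mol / 0.004017 mol photons = 0.015.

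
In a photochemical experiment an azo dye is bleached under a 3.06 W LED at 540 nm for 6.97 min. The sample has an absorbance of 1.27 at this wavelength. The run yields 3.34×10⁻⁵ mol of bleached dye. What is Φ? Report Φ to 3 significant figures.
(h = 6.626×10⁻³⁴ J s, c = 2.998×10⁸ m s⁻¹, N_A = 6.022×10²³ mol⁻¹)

Photon energy at 540 nm: hc/λ = (6.626×10⁻³⁴)(2.998×10⁸)/(540×10⁻⁹) = 3.679×10⁻¹⁹ J.
Energy delivered: (3.06 W)(418.2 s) = 1280 J.
Photons incident: 1280 / 3.679×10⁻¹⁹ = 3.479×10²¹, i.e. 3.479×10²¹/6.022×10²³ = 0.005777 mol.
Fraction absorbed: 1 − 10^(−1.27) = 0.9463.
Photons absorbed: 0.9463 × 0.005777 = 0.005467 mol.
Φ = 3.34×10⁻⁵ mol / 0.005467 mol photons = 0.00611.

Φ = 0.00611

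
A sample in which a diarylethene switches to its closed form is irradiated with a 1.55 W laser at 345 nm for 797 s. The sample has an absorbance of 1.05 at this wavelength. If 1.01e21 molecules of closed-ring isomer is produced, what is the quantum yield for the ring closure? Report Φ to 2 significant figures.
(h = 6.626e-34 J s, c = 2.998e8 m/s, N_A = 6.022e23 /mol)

Φ = 0.52

Product: 1.01e21 / 6.022e23 = 0.001677 mol.
Photon energy at 345 nm: hc/λ = (6.626e-34)(2.998e8)/(345e-9) = 5.758e-19 J.
Energy delivered: (1.55 W)(797 s) = 1235 J.
Photons incident: 1235 / 5.758e-19 = 2.145e21, i.e. 2.145e21/6.022e23 = 0.003562 mol.
Fraction absorbed: 1 − 10^(−1.05) = 0.9109.
Photons absorbed: 0.9109 × 0.003562 = 0.003245 mol.
Φ = 0.001677 mol / 0.003245 mol photons = 0.52.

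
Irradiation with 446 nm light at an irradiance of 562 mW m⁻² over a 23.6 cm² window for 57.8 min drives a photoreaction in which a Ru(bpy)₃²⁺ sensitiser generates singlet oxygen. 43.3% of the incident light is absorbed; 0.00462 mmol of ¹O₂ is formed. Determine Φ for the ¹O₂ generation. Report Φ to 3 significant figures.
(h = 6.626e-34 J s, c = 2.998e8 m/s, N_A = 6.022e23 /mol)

Product: 0.00462 mmol = 4.62e-6 mol.
Photon energy at 446 nm: hc/λ = (6.626e-34)(2.998e8)/(446e-9) = 4.454e-19 J.
Energy delivered: (562 mW m⁻²)(23.6e-4 m²)(3468 s) = 4.600 J.
Photons incident: 4.600 / 4.454e-19 = 1.033e19, i.e. 1.033e19/6.022e23 = 1.715e-5 mol.
Photons absorbed: 0.433 × 1.715e-5 = 7.426e-6 mol.
Φ = 4.62e-6 mol / 7.426e-6 mol photons = 0.622.

Φ = 0.622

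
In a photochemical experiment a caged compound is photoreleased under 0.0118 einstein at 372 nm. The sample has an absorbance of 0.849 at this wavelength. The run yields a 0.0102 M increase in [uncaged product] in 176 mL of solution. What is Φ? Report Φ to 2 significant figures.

Product: (0.0102 M)(0.176 L) = 0.001795 mol.
Fraction absorbed: 1 − 10^(−0.849) = 0.8584.
Photons absorbed: 0.8584 × 0.0118 = 0.01013 mol.
Φ = 0.001795 mol / 0.01013 mol photons = 0.18.

Φ = 0.18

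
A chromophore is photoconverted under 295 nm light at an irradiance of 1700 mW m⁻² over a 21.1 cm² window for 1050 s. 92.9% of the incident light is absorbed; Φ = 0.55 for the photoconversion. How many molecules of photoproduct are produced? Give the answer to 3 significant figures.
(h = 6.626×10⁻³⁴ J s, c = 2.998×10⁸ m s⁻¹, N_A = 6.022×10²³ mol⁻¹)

Photon energy at 295 nm: hc/λ = (6.626×10⁻³⁴)(2.998×10⁸)/(295×10⁻⁹) = 6.734×10⁻¹⁹ J.
Energy delivered: (1700 mW m⁻²)(21.1×10⁻⁴ m²)(1050 s) = 3.766 J.
Photons incident: 3.766 / 6.734×10⁻¹⁹ = 5.593×10¹⁸, i.e. 5.593×10¹⁸/6.022×10²³ = 9.288×10⁻⁶ mol.
Photons absorbed: 0.929 × 9.288×10⁻⁶ = 8.629×10⁻⁶ mol.
Product: Φ × n_abs = 0.55 × 8.629×10⁻⁶ = 4.746×10⁻⁶ mol.
As a count: 4.746×10⁻⁶ × 6.022×10²³ = 2.86×10¹⁸.

2.86×10¹⁸ molecules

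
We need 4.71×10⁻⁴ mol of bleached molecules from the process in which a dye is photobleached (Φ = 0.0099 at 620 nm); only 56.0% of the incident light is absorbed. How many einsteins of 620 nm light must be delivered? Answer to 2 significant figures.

Photons that must be absorbed: 4.71×10⁻⁴ / 0.0099 = 0.04758 mol.
Incident photons needed: 0.04758 / 0.560 = 0.08496 mol.

0.085 einstein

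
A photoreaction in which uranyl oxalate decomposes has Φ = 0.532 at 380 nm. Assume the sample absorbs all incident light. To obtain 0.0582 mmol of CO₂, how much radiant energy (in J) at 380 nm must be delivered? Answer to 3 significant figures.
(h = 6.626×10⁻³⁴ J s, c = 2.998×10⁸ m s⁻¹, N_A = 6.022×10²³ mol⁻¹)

Product: 0.0582 mmol = 5.82×10⁻⁵ mol.
Photons that must be absorbed: 5.82×10⁻⁵ / 0.532 = 1.094×10⁻⁴ mol.
Photon energy: hc/λ = 5.228×10⁻¹⁹ J; per mole, 3.148×10⁵ J mol⁻¹.
Energy required: 1.094×10⁻⁴ × 3.148×10⁵ = 34.4 J.

34.4 J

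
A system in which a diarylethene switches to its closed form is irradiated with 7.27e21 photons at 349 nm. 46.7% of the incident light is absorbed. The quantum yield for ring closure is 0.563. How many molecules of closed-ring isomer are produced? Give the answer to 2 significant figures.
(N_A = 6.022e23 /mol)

1.9e21 molecules

Moles of photons: 7.27e21 / 6.022e23 = 0.01207 mol.
Photons absorbed: 0.467 × 0.01207 = 0.005637 mol.
Product: Φ × n_abs = 0.563 × 0.005637 = 0.003174 mol.
As a count: 0.003174 × 6.022e23 = 1.9e21.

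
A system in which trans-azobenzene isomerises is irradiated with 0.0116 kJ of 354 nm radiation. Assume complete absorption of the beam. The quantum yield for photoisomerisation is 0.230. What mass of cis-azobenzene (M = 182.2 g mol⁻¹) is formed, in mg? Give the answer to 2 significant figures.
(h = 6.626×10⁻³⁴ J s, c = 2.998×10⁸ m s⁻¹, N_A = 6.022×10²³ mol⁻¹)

1.4 mg

Photon energy at 354 nm: hc/λ = (6.626×10⁻³⁴)(2.998×10⁸)/(354×10⁻⁹) = 5.612×10⁻¹⁹ J.
Incident energy: 0.0116 kJ = 11.6 J.
Photons incident: 11.6 / 5.612×10⁻¹⁹ = 2.067×10¹⁹, i.e. 2.067×10¹⁹/6.022×10²³ = 3.432×10⁻⁵ mol.
Product: Φ × n_abs = 0.230 × 3.432×10⁻⁵ = 7.894×10⁻⁶ mol.
Mass: 7.894×10⁻⁶ × 182.2 = 0.001438 g = 1.4 mg.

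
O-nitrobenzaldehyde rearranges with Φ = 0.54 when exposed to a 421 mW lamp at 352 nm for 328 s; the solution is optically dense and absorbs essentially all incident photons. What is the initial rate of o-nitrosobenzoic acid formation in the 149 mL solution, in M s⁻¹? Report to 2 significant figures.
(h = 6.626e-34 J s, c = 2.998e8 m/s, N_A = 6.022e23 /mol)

4.5e-6 M s⁻¹

Photon energy at 352 nm: hc/λ = (6.626e-34)(2.998e8)/(352e-9) = 5.643e-19 J.
Energy delivered: (421 mW)(328 s) = 138.1 J.
Photons incident: 138.1 / 5.643e-19 = 2.447e20, i.e. 2.447e20/6.022e23 = 4.063e-4 mol.
Product formed: 0.54 × 4.063e-4 = 2.194e-4 mol.
Rate: 2.194e-4 mol / (328 s × 0.149 L) = 4.5e-6 M s⁻¹.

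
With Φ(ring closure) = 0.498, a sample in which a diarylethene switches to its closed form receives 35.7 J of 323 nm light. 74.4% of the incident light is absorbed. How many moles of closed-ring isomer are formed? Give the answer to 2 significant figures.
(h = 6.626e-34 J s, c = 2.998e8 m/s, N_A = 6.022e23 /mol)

Photon energy at 323 nm: hc/λ = (6.626e-34)(2.998e8)/(323e-9) = 6.150e-19 J.
Photons incident: 35.7 / 6.150e-19 = 5.805e19, i.e. 5.805e19/6.022e23 = 9.640e-5 mol.
Photons absorbed: 0.744 × 9.640e-5 = 7.172e-5 mol.
Product: Φ × n_abs = 0.498 × 7.172e-5 = 3.572e-5 mol.

3.6e-5 mol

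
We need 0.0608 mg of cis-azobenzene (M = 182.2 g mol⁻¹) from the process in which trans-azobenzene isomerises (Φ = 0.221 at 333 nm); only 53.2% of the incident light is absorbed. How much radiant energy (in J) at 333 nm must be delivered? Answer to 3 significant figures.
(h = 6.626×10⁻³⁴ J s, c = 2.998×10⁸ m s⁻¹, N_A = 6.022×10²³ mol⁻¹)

Product: 0.0608 mg / 182.2 g mol⁻¹ = 3.337×10⁻⁷ mol.
Photons that must be absorbed: 3.337×10⁻⁷ / 0.221 = 1.510×10⁻⁶ mol.
Incident photons needed: 1.510×10⁻⁶ / 0.532 = 2.838×10⁻⁶ mol.
Photon energy: hc/λ = 5.965×10⁻¹⁹ J; per mole, 3.592×10⁵ J mol⁻¹.
Energy required: 2.838×10⁻⁶ × 3.592×10⁵ = 1.02 J.

1.02 J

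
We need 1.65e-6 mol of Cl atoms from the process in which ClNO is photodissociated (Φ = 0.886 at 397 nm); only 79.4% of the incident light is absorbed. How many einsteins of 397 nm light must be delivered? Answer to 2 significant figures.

2.3e-6 einstein

Photons that must be absorbed: 1.65e-6 / 0.886 = 1.862e-6 mol.
Incident photons needed: 1.862e-6 / 0.794 = 2.345e-6 mol.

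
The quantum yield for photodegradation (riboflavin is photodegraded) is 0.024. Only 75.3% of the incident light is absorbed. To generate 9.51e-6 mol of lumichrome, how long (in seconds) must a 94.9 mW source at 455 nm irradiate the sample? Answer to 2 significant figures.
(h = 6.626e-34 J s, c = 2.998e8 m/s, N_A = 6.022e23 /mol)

Photons that must be absorbed: 9.51e-6 / 0.024 = 3.963e-4 mol.
Incident photons needed: 3.963e-4 / 0.753 = 5.263e-4 mol.
Photon energy: hc/λ = 4.366e-19 J; per mole, 2.629e5 J mol⁻¹.
Energy required: 5.263e-4 × 2.629e5 = 138.4 J.
Time: 138.4 J / 0.0949 W = 1500 s.

t ≈ 1500 s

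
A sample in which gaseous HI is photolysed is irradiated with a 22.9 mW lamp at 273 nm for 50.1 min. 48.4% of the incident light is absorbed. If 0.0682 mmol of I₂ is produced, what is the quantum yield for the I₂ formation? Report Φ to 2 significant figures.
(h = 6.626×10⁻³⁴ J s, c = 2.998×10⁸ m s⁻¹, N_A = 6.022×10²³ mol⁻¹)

Φ = 0.90

Product: 0.0682 mmol = 6.82×10⁻⁵ mol.
Photon energy at 273 nm: hc/λ = (6.626×10⁻³⁴)(2.998×10⁸)/(273×10⁻⁹) = 7.276×10⁻¹⁹ J.
Energy delivered: (22.9 mW)(3006 s) = 68.84 J.
Photons incident: 68.84 / 7.276×10⁻¹⁹ = 9.461×10¹⁹, i.e. 9.461×10¹⁹/6.022×10²³ = 1.571×10⁻⁴ mol.
Photons absorbed: 0.484 × 1.571×10⁻⁴ = 7.604×10⁻⁵ mol.
Φ = 6.82×10⁻⁵ mol / 7.604×10⁻⁵ mol photons = 0.90.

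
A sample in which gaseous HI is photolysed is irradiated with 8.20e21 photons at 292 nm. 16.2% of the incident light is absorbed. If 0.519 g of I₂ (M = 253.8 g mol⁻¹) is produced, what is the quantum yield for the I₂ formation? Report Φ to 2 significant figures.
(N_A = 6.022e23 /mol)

Product: 0.519 g / 253.8 g mol⁻¹ = 0.002045 mol.
Moles of photons: 8.20e21 / 6.022e23 = 0.01362 mol.
Photons absorbed: 0.162 × 0.01362 = 0.002206 mol.
Φ = 0.002045 mol / 0.002206 mol photons = 0.93.

Φ = 0.93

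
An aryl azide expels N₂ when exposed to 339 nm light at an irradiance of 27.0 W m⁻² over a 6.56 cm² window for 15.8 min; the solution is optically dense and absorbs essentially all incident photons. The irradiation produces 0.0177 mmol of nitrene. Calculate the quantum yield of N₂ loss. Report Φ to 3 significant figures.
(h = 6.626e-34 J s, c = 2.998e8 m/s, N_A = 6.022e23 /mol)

Φ = 0.372

Product: 0.0177 mmol = 1.77e-5 mol.
Photon energy at 339 nm: hc/λ = (6.626e-34)(2.998e8)/(339e-9) = 5.860e-19 J.
Energy delivered: (27.0 W m⁻²)(6.56e-4 m²)(948 s) = 16.79 J.
Photons incident: 16.79 / 5.860e-19 = 2.865e19, i.e. 2.865e19/6.022e23 = 4.758e-5 mol.
Φ = 1.77e-5 mol / 4.758e-5 mol photons = 0.372.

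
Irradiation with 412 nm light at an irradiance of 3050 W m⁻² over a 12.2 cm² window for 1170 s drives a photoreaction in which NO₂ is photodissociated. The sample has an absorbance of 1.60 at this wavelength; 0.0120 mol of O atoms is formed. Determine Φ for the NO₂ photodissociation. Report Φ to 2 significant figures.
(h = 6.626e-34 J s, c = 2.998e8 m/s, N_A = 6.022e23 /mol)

Φ = 0.82

Photon energy at 412 nm: hc/λ = (6.626e-34)(2.998e8)/(412e-9) = 4.822e-19 J.
Energy delivered: (3050 W m⁻²)(12.2e-4 m²)(1170 s) = 4354 J.
Photons incident: 4354 / 4.822e-19 = 9.029e21, i.e. 9.029e21/6.022e23 = 0.01499 mol.
Fraction absorbed: 1 − 10^(−1.60) = 0.9749.
Photons absorbed: 0.9749 × 0.01499 = 0.01461 mol.
Φ = 0.0120 mol / 0.01461 mol photons = 0.82.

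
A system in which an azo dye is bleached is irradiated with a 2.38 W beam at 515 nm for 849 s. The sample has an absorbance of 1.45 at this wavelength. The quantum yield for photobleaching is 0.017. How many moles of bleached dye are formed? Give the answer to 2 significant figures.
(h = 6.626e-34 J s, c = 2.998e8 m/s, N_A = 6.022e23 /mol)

1.4e-4 mol

Photon energy at 515 nm: hc/λ = (6.626e-34)(2.998e8)/(515e-9) = 3.857e-19 J.
Energy delivered: (2.38 W)(849 s) = 2021 J.
Photons incident: 2021 / 3.857e-19 = 5.240e21, i.e. 5.240e21/6.022e23 = 0.008701 mol.
Fraction absorbed: 1 − 10^(−1.45) = 0.9645.
Photons absorbed: 0.9645 × 0.008701 = 0.008392 mol.
Product: Φ × n_abs = 0.017 × 0.008392 = 1.427e-4 mol.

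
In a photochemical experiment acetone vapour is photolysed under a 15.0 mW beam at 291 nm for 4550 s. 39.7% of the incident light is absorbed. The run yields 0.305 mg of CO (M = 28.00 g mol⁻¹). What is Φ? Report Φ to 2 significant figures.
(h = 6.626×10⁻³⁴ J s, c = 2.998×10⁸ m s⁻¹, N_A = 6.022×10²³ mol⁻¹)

Product: 0.305 mg / 28.00 g mol⁻¹ = 1.089×10⁻⁵ mol.
Photon energy at 291 nm: hc/λ = (6.626×10⁻³⁴)(2.998×10⁸)/(291×10⁻⁹) = 6.826×10⁻¹⁹ J.
Energy delivered: (15.0 mW)(4550 s) = 68.25 J.
Photons incident: 68.25 / 6.826×10⁻¹⁹ = 9.999×10¹⁹, i.e. 9.999×10¹⁹/6.022×10²³ = 1.660×10⁻⁴ mol.
Photons absorbed: 0.397 × 1.660×10⁻⁴ = 6.590×10⁻⁵ mol.
Φ = 1.089×10⁻⁵ mol / 6.590×10⁻⁵ mol photons = 0.17.

Φ = 0.17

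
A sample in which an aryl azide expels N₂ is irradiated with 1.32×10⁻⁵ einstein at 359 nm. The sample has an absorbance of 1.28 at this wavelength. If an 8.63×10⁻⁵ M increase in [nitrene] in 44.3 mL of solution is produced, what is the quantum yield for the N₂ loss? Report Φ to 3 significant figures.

Φ = 0.306

Product: (8.63×10⁻⁵ M)(0.0443 L) = 3.823×10⁻⁶ mol.
Fraction absorbed: 1 − 10^(−1.28) = 0.9475.
Photons absorbed: 0.9475 × 1.32×10⁻⁵ = 1.251×10⁻⁵ mol.
Φ = 3.823×10⁻⁶ mol / 1.251×10⁻⁵ mol photons = 0.306.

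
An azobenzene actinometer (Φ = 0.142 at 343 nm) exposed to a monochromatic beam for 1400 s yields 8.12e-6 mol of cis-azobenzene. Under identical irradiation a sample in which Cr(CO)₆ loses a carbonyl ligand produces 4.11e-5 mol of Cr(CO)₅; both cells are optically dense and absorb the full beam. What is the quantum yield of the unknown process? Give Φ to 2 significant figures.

Photons absorbed by the actinometer: 8.12e-6 / 0.142 = 5.718e-5 mol.
Φ(unknown) = 4.11e-5 / 5.718e-5 = 0.72.

Φ = 0.72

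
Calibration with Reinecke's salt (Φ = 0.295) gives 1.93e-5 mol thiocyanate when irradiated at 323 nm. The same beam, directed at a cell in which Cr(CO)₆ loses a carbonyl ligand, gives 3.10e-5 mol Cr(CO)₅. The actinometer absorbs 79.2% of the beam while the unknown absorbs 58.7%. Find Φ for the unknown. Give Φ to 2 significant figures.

Photons absorbed by the actinometer: 1.93e-5 / 0.295 = 6.542e-5 mol.
Incident flux: 6.542e-5 / 0.792 = 8.260e-5 einstein.
Absorbed by unknown: 0.587 × 8.260e-5 = 4.849e-5 mol.
Φ(unknown) = 3.10e-5 / 4.849e-5 = 0.64.

Φ = 0.64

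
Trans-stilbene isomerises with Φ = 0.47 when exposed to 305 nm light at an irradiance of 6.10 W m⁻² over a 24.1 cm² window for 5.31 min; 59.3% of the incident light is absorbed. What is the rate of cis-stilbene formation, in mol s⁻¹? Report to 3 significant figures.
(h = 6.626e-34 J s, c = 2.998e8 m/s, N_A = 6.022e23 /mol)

1.04e-8 mol s⁻¹

Photon energy at 305 nm: hc/λ = (6.626e-34)(2.998e8)/(305e-9) = 6.513e-19 J.
Energy delivered: (6.10 W m⁻²)(24.1e-4 m²)(318.6 s) = 4.684 J.
Photons incident: 4.684 / 6.513e-19 = 7.192e18, i.e. 7.192e18/6.022e23 = 1.194e-5 mol.
Photons absorbed: 0.593 × 1.194e-5 = 7.080e-6 mol.
Product formed: 0.47 × 7.080e-6 = 3.328e-6 mol.
Rate: 3.328e-6 / 318.6 s = 1.04e-8 mol s⁻¹.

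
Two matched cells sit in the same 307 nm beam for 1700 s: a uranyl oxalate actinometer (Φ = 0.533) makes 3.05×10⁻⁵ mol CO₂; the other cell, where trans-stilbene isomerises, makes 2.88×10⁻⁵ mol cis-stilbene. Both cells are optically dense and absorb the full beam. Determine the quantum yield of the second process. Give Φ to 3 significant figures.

Φ = 0.503

Photons absorbed by the actinometer: 3.05×10⁻⁵ / 0.533 = 5.722×10⁻⁵ mol.
Φ(unknown) = 2.88×10⁻⁵ / 5.722×10⁻⁵ = 0.503.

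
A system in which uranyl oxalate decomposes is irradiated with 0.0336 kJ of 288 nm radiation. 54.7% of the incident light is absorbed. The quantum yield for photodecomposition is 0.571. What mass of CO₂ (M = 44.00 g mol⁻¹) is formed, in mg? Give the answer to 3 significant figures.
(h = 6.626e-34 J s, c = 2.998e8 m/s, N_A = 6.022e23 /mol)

Photon energy at 288 nm: hc/λ = (6.626e-34)(2.998e8)/(288e-9) = 6.897e-19 J.
Incident energy: 0.0336 kJ = 33.6 J.
Photons incident: 33.6 / 6.897e-19 = 4.872e19, i.e. 4.872e19/6.022e23 = 8.090e-5 mol.
Photons absorbed: 0.547 × 8.090e-5 = 4.425e-5 mol.
Product: Φ × n_abs = 0.571 × 4.425e-5 = 2.527e-5 mol.
Mass: 2.527e-5 × 44.00 = 0.001112 g = 1.11 mg.

1.11 mg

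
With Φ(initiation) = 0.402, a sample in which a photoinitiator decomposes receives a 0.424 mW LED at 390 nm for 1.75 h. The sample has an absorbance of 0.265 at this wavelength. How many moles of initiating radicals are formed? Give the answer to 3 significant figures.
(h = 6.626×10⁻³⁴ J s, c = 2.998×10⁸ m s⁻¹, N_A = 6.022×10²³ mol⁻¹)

1.60×10⁻⁶ mol

Photon energy at 390 nm: hc/λ = (6.626×10⁻³⁴)(2.998×10⁸)/(390×10⁻⁹) = 5.094×10⁻¹⁹ J.
Energy delivered: (0.424 mW)(6300 s) = 2.671 J.
Photons incident: 2.671 / 5.094×10⁻¹⁹ = 5.243×10¹⁸, i.e. 5.243×10¹⁸/6.022×10²³ = 8.706×10⁻⁶ mol.
Fraction absorbed: 1 − 10^(−0.265) = 0.4567.
Photons absorbed: 0.4567 × 8.706×10⁻⁶ = 3.976×10⁻⁶ mol.
Product: Φ × n_abs = 0.402 × 3.976×10⁻⁶ = 1.598×10⁻⁶ mol.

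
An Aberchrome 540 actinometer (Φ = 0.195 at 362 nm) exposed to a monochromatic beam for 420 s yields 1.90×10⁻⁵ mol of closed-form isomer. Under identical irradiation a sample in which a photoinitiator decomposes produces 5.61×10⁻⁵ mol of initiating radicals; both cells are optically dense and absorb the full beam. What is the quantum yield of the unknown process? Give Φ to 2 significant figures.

Φ = 0.58

Photons absorbed by the actinometer: 1.90×10⁻⁵ / 0.195 = 9.744×10⁻⁵ mol.
Φ(unknown) = 5.61×10⁻⁵ / 9.744×10⁻⁵ = 0.58.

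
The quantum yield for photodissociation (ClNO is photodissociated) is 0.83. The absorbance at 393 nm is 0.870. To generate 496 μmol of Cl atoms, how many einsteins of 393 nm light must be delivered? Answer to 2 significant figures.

Product: 496 μmol = 4.96e-4 mol.
Photons that must be absorbed: 4.96e-4 / 0.83 = 5.976e-4 mol.
Fraction absorbed: 1 − 10^(−0.870) = 0.8651.
Incident photons needed: 5.976e-4 / 0.8651 = 6.908e-4 mol.

6.9e-4 einstein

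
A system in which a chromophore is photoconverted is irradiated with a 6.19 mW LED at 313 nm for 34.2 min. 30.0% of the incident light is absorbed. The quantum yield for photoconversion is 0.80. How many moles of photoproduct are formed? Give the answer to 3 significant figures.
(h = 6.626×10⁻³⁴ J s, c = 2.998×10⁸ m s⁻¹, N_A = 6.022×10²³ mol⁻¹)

7.98×10⁻⁶ mol

Photon energy at 313 nm: hc/λ = (6.626×10⁻³⁴)(2.998×10⁸)/(313×10⁻⁹) = 6.347×10⁻¹⁹ J.
Energy delivered: (6.19 mW)(2052 s) = 12.70 J.
Photons incident: 12.70 / 6.347×10⁻¹⁹ = 2.001×10¹⁹, i.e. 2.001×10¹⁹/6.022×10²³ = 3.323×10⁻⁵ mol.
Photons absorbed: 0.300 × 3.323×10⁻⁵ = 9.969×10⁻⁶ mol.
Product: Φ × n_abs = 0.80 × 9.969×10⁻⁶ = 7.975×10⁻⁶ mol.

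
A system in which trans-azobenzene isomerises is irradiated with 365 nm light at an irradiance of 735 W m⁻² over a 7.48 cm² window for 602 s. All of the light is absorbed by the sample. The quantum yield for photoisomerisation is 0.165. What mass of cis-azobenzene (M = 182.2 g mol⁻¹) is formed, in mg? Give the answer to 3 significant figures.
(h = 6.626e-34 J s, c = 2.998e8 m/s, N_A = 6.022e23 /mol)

Photon energy at 365 nm: hc/λ = (6.626e-34)(2.998e8)/(365e-9) = 5.442e-19 J.
Energy delivered: (735 W m⁻²)(7.48e-4 m²)(602 s) = 331.0 J.
Photons incident: 331.0 / 5.442e-19 = 6.082e20, i.e. 6.082e20/6.022e23 = 0.001010 mol.
Product: Φ × n_abs = 0.165 × 0.001010 = 1.667e-4 mol.
Mass: 1.667e-4 × 182.2 = 0.03037 g = 30.4 mg.

30.4 mg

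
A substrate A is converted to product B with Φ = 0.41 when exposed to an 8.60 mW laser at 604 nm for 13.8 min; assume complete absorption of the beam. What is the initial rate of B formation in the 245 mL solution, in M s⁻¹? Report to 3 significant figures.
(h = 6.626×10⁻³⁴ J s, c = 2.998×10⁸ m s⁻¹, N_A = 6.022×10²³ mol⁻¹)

7.27×10⁻⁸ M s⁻¹

Photon energy at 604 nm: hc/λ = (6.626×10⁻³⁴)(2.998×10⁸)/(604×10⁻⁹) = 3.289×10⁻¹⁹ J.
Energy delivered: (8.60 mW)(828 s) = 7.121 J.
Photons incident: 7.121 / 3.289×10⁻¹⁹ = 2.165×10¹⁹, i.e. 2.165×10¹⁹/6.022×10²³ = 3.595×10⁻⁵ mol.
Product formed: 0.41 × 3.595×10⁻⁵ = 1.474×10⁻⁵ mol.
Rate: 1.474×10⁻⁵ mol / (828 s × 0.245 L) = 7.27×10⁻⁸ M s⁻¹.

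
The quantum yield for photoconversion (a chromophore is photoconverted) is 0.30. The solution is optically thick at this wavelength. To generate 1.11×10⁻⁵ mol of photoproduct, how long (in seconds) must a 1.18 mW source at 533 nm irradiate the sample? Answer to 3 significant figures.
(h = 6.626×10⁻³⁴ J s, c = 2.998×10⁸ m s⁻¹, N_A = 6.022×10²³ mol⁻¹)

t ≈ 7040 s

Photons that must be absorbed: 1.11×10⁻⁵ / 0.30 = 3.700×10⁻⁵ mol.
Photon energy: hc/λ = 3.727×10⁻¹⁹ J; per mole, 2.244×10⁵ J mol⁻¹.
Energy required: 3.700×10⁻⁵ × 2.244×10⁵ = 8.303 J.
Time: 8.303 J / 0.00118 W = 7040 s.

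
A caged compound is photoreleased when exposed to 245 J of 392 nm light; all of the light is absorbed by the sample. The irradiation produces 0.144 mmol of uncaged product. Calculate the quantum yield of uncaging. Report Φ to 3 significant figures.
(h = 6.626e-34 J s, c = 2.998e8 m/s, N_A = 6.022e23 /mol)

Φ = 0.179

Product: 0.144 mmol = 1.44e-4 mol.
Photon energy at 392 nm: hc/λ = (6.626e-34)(2.998e8)/(392e-9) = 5.068e-19 J.
Photons incident: 245 / 5.068e-19 = 4.834e20, i.e. 4.834e20/6.022e23 = 8.027e-4 mol.
Φ = 1.44e-4 mol / 8.027e-4 mol photons = 0.179.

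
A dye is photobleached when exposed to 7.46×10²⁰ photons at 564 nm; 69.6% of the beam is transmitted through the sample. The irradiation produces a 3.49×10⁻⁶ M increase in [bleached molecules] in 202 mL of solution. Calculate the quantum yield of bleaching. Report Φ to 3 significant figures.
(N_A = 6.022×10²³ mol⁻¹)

Product: (3.49×10⁻⁶ M)(0.202 L) = 7.050×10⁻⁷ mol.
Moles of photons: 7.46×10²⁰ / 6.022×10²³ = 0.001239 mol.
Fraction absorbed: 1 − 69.6/100 = 0.3040.
Photons absorbed: 0.3040 × 0.001239 = 3.767×10⁻⁴ mol.
Φ = 7.050×10⁻⁷ mol / 3.767×10⁻⁴ mol photons = 0.00187.

Φ = 0.00187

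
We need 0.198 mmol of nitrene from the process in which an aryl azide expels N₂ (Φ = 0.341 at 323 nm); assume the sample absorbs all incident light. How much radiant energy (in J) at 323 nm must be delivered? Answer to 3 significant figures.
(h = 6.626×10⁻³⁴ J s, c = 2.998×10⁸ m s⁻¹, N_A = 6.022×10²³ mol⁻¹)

215 J

Product: 0.198 mmol = 1.98×10⁻⁴ mol.
Photons that must be absorbed: 1.98×10⁻⁴ / 0.341 = 5.806×10⁻⁴ mol.
Photon energy: hc/λ = 6.150×10⁻¹⁹ J; per mole, 3.704×10⁵ J mol⁻¹.
Energy required: 5.806×10⁻⁴ × 3.704×10⁵ = 215 J.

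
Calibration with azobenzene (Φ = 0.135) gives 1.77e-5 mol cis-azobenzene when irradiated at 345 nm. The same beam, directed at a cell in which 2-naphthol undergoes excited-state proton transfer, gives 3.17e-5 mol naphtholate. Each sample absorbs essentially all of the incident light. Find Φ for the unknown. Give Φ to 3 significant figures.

Φ = 0.242

Photons absorbed by the actinometer: 1.77e-5 / 0.135 = 1.311e-4 mol.
Φ(unknown) = 3.17e-5 / 1.311e-4 = 0.242.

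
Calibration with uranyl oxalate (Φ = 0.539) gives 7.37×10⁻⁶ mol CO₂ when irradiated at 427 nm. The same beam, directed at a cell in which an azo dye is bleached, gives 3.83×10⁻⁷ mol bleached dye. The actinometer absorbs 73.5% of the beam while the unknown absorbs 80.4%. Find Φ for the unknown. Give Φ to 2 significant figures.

Φ = 0.026

Photons absorbed by the actinometer: 7.37×10⁻⁶ / 0.539 = 1.367×10⁻⁵ mol.
Incident flux: 1.367×10⁻⁵ / 0.735 = 1.860×10⁻⁵ einstein.
Absorbed by unknown: 0.804 × 1.860×10⁻⁵ = 1.495×10⁻⁵ mol.
Φ(unknown) = 3.83×10⁻⁷ / 1.495×10⁻⁵ = 0.026.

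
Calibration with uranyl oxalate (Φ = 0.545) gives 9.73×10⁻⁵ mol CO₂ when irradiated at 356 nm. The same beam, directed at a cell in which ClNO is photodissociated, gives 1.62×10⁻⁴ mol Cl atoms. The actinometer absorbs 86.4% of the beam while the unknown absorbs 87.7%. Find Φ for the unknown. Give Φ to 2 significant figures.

Photons absorbed by the actinometer: 9.73×10⁻⁵ / 0.545 = 1.785×10⁻⁴ mol.
Incident flux: 1.785×10⁻⁴ / 0.864 = 2.066×10⁻⁴ einstein.
Absorbed by unknown: 0.877 × 2.066×10⁻⁴ = 1.812×10⁻⁴ mol.
Φ(unknown) = 1.62×10⁻⁴ / 1.812×10⁻⁴ = 0.89.

Φ = 0.89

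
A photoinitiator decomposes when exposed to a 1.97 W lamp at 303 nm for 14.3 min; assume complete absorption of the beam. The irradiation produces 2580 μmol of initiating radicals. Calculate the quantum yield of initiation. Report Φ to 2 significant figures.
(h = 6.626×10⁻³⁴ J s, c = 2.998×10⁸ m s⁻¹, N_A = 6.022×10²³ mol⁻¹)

Product: 2580 μmol = 0.00258 mol.
Photon energy at 303 nm: hc/λ = (6.626×10⁻³⁴)(2.998×10⁸)/(303×10⁻⁹) = 6.556×10⁻¹⁹ J.
Energy delivered: (1.97 W)(858 s) = 1690 J.
Photons incident: 1690 / 6.556×10⁻¹⁹ = 2.578×10²¹, i.e. 2.578×10²¹/6.022×10²³ = 0.004281 mol.
Φ = 0.00258 mol / 0.004281 mol photons = 0.60.

Φ = 0.60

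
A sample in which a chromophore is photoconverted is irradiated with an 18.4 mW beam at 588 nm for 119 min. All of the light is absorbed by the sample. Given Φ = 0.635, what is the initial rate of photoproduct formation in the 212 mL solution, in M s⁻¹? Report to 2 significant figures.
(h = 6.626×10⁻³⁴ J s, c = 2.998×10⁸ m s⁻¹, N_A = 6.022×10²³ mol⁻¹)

2.7×10⁻⁷ M s⁻¹

Photon energy at 588 nm: hc/λ = (6.626×10⁻³⁴)(2.998×10⁸)/(588×10⁻⁹) = 3.378×10⁻¹⁹ J.
Energy delivered: (18.4 mW)(7140 s) = 131.4 J.
Photons incident: 131.4 / 3.378×10⁻¹⁹ = 3.890×10²⁰, i.e. 3.890×10²⁰/6.022×10²³ = 6.460×10⁻⁴ mol.
Product formed: 0.635 × 6.460×10⁻⁴ = 4.102×10⁻⁴ mol.
Rate: 4.102×10⁻⁴ mol / (7140 s × 0.212 L) = 2.7×10⁻⁷ M s⁻¹.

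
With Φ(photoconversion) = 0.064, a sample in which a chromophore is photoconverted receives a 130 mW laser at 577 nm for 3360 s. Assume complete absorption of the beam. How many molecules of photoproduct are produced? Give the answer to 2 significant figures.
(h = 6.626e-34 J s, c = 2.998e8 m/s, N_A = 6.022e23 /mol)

8.1e19 molecules

Photon energy at 577 nm: hc/λ = (6.626e-34)(2.998e8)/(577e-9) = 3.443e-19 J.
Energy delivered: (130 mW)(3360 s) = 436.8 J.
Photons incident: 436.8 / 3.443e-19 = 1.269e21, i.e. 1.269e21/6.022e23 = 0.002107 mol.
Product: Φ × n_abs = 0.064 × 0.002107 = 1.348e-4 mol.
As a count: 1.348e-4 × 6.022e23 = 8.1e19.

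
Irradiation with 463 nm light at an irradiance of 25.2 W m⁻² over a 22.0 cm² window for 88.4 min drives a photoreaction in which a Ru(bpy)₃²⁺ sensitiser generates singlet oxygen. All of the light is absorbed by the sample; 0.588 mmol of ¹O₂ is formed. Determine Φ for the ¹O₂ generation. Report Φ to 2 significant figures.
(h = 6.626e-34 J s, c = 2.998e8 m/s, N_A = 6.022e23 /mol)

Φ = 0.52

Product: 0.588 mmol = 5.88e-4 mol.
Photon energy at 463 nm: hc/λ = (6.626e-34)(2.998e8)/(463e-9) = 4.290e-19 J.
Energy delivered: (25.2 W m⁻²)(22.0e-4 m²)(5304 s) = 294.1 J.
Photons incident: 294.1 / 4.290e-19 = 6.855e20, i.e. 6.855e20/6.022e23 = 0.001138 mol.
Φ = 5.88e-4 mol / 0.001138 mol photons = 0.52.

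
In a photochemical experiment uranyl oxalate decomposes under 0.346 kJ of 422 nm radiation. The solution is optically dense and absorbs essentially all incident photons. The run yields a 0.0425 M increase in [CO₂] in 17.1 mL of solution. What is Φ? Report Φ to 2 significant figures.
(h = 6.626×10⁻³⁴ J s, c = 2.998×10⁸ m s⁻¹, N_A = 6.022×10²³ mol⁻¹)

Product: (0.0425 M)(0.0171 L) = 7.268×10⁻⁴ mol.
Photon energy at 422 nm: hc/λ = (6.626×10⁻³⁴)(2.998×10⁸)/(422×10⁻⁹) = 4.707×10⁻¹⁹ J.
Incident energy: 0.346 kJ = 346 J.
Photons incident: 346 / 4.707×10⁻¹⁹ = 7.351×10²⁰, i.e. 7.351×10²⁰/6.022×10²³ = 0.001221 mol.
Φ = 7.268×10⁻⁴ mol / 0.001221 mol photons = 0.60.

Φ = 0.60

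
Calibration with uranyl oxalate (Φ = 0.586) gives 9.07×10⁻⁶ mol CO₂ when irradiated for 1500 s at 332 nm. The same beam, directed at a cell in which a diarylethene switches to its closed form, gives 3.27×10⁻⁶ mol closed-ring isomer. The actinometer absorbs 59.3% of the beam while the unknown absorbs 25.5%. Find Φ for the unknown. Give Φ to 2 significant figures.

Φ = 0.49

Photons absorbed by the actinometer: 9.07×10⁻⁶ / 0.586 = 1.548×10⁻⁵ mol.
Incident flux: 1.548×10⁻⁵ / 0.593 = 2.610×10⁻⁵ einstein.
Absorbed by unknown: 0.255 × 2.610×10⁻⁵ = 6.656×10⁻⁶ mol.
Φ(unknown) = 3.27×10⁻⁶ / 6.656×10⁻⁶ = 0.49.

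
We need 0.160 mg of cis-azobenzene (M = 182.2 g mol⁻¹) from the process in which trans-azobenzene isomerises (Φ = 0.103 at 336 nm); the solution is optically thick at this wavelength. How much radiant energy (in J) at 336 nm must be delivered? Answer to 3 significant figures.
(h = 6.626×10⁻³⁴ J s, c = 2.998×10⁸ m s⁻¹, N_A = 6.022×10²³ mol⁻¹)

Product: 0.160 mg / 182.2 g mol⁻¹ = 8.782×10⁻⁷ mol.
Photons that must be absorbed: 8.782×10⁻⁷ / 0.103 = 8.526×10⁻⁶ mol.
Photon energy: hc/λ = 5.912×10⁻¹⁹ J; per mole, 3.560×10⁵ J mol⁻¹.
Energy required: 8.526×10⁻⁶ × 3.560×10⁵ = 3.04 J.

3.04 J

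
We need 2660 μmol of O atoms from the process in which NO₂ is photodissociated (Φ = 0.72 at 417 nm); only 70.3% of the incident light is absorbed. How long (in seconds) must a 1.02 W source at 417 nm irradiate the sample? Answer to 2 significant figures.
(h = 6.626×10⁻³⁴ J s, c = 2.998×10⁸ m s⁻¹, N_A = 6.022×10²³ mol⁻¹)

Product: 2660 μmol = 0.00266 mol.
Photons that must be absorbed: 0.00266 / 0.72 = 0.003694 mol.
Incident photons needed: 0.003694 / 0.703 = 0.005255 mol.
Photon energy: hc/λ = 4.764×10⁻¹⁹ J; per mole, 2.869×10⁵ J mol⁻¹.
Energy required: 0.005255 × 2.869×10⁵ = 1508 J.
Time: 1508 J / 1.02 W = 1500 s.

t ≈ 1500 s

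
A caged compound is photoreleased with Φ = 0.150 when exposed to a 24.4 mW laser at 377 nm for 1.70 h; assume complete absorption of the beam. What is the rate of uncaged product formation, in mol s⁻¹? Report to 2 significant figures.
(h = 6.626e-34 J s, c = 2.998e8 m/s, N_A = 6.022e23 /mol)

Photon energy at 377 nm: hc/λ = (6.626e-34)(2.998e8)/(377e-9) = 5.269e-19 J.
Energy delivered: (24.4 mW)(6120 s) = 149.3 J.
Photons incident: 149.3 / 5.269e-19 = 2.834e20, i.e. 2.834e20/6.022e23 = 4.706e-4 mol.
Product formed: 0.150 × 4.706e-4 = 7.059e-5 mol.
Rate: 7.059e-5 / 6120 s = 1.2e-8 mol s⁻¹.

1.2e-8 mol s⁻¹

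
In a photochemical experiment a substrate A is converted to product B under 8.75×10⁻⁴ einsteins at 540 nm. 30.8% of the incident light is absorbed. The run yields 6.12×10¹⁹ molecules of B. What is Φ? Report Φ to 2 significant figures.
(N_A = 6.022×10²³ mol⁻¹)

Product: 6.12×10¹⁹ / 6.022×10²³ = 1.016×10⁻⁴ mol.
Photons absorbed: 0.308 × 8.75×10⁻⁴ = 2.695×10⁻⁴ mol.
Φ = 1.016×10⁻⁴ mol / 2.695×10⁻⁴ mol photons = 0.38.

Φ = 0.38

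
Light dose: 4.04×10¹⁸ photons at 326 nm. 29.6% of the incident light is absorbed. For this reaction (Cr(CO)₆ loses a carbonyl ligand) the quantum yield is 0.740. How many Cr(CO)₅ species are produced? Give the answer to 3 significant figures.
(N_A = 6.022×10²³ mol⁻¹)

Moles of photons: 4.04×10¹⁸ / 6.022×10²³ = 6.709×10⁻⁶ mol.
Photons absorbed: 0.296 × 6.709×10⁻⁶ = 1.986×10⁻⁶ mol.
Product: Φ × n_abs = 0.740 × 1.986×10⁻⁶ = 1.470×10⁻⁶ mol.
As a count: 1.470×10⁻⁶ × 6.022×10²³ = 8.85×10¹⁷.

8.85×10¹⁷ species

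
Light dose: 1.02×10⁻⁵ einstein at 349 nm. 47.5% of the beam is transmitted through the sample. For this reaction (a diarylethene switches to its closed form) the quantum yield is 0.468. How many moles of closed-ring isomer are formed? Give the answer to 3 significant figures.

Fraction absorbed: 1 − 47.5/100 = 0.5250.
Photons absorbed: 0.5250 × 1.02×10⁻⁵ = 5.355×10⁻⁶ mol.
Product: Φ × n_abs = 0.468 × 5.355×10⁻⁶ = 2.506×10⁻⁶ mol.

2.51×10⁻⁶ mol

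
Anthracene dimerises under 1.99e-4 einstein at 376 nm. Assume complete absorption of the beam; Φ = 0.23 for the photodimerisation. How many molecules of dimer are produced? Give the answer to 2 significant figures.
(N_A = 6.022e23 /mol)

Product: Φ × n_abs = 0.23 × 1.99e-4 = 4.577e-5 mol.
As a count: 4.577e-5 × 6.022e23 = 2.8e19.

2.8e19 molecules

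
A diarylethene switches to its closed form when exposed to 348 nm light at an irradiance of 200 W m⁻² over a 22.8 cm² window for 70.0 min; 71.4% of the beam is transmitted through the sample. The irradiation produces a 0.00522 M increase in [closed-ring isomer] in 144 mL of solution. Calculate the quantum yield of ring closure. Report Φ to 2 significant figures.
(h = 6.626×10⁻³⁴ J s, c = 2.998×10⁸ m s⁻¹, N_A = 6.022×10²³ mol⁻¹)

Product: (0.00522 M)(0.144 L) = 7.517×10⁻⁴ mol.
Photon energy at 348 nm: hc/λ = (6.626×10⁻³⁴)(2.998×10⁸)/(348×10⁻⁹) = 5.708×10⁻¹⁹ J.
Energy delivered: (200 W m⁻²)(22.8×10⁻⁴ m²)(4200 s) = 1915 J.
Photons incident: 1915 / 5.708×10⁻¹⁹ = 3.355×10²¹, i.e. 3.355×10²¹/6.022×10²³ = 0.005571 mol.
Fraction absorbed: 1 − 71.4/100 = 0.2860.
Photons absorbed: 0.2860 × 0.005571 = 0.001593 mol.
Φ = 7.517×10⁻⁴ mol / 0.001593 mol photons = 0.47.

Φ = 0.47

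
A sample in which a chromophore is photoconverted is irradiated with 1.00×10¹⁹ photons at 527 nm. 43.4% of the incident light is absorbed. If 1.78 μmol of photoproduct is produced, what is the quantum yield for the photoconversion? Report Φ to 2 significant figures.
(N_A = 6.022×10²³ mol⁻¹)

Product: 1.78 μmol = 1.78×10⁻⁶ mol.
Moles of photons: 1.00×10¹⁹ / 6.022×10²³ = 1.661×10⁻⁵ mol.
Photons absorbed: 0.434 × 1.661×10⁻⁵ = 7.209×10⁻⁶ mol.
Φ = 1.78×10⁻⁶ mol / 7.209×10⁻⁶ mol photons = 0.25.

Φ = 0.25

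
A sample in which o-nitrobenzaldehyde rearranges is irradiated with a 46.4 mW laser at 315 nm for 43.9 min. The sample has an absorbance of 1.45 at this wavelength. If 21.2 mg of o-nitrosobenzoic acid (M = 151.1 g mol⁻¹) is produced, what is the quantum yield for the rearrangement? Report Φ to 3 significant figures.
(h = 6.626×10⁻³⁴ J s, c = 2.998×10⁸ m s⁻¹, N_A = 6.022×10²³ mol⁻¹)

Φ = 0.452

Product: 21.2 mg / 151.1 g mol⁻¹ = 1.403×10⁻⁴ mol.
Photon energy at 315 nm: hc/λ = (6.626×10⁻³⁴)(2.998×10⁸)/(315×10⁻⁹) = 6.306×10⁻¹⁹ J.
Energy delivered: (46.4 mW)(2634 s) = 122.2 J.
Photons incident: 122.2 / 6.306×10⁻¹⁹ = 1.938×10²⁰, i.e. 1.938×10²⁰/6.022×10²³ = 3.218×10⁻⁴ mol.
Fraction absorbed: 1 − 10^(−1.45) = 0.9645.
Photons absorbed: 0.9645 × 3.218×10⁻⁴ = 3.104×10⁻⁴ mol.
Φ = 1.403×10⁻⁴ mol / 3.104×10⁻⁴ mol photons = 0.452.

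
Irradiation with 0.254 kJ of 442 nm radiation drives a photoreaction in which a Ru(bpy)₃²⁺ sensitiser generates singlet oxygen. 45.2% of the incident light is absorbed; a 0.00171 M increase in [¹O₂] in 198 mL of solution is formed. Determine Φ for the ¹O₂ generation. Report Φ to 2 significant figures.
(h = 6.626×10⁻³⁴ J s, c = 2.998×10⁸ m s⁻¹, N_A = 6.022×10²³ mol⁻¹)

Φ = 0.80

Product: (0.00171 M)(0.198 L) = 3.386×10⁻⁴ mol.
Photon energy at 442 nm: hc/λ = (6.626×10⁻³⁴)(2.998×10⁸)/(442×10⁻⁹) = 4.494×10⁻¹⁹ J.
Incident energy: 0.254 kJ = 254 J.
Photons incident: 254 / 4.494×10⁻¹⁹ = 5.652×10²⁰, i.e. 5.652×10²⁰/6.022×10²³ = 9.386×10⁻⁴ mol.
Photons absorbed: 0.452 × 9.386×10⁻⁴ = 4.242×10⁻⁴ mol.
Φ = 3.386×10⁻⁴ mol / 4.242×10⁻⁴ mol photons = 0.80.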